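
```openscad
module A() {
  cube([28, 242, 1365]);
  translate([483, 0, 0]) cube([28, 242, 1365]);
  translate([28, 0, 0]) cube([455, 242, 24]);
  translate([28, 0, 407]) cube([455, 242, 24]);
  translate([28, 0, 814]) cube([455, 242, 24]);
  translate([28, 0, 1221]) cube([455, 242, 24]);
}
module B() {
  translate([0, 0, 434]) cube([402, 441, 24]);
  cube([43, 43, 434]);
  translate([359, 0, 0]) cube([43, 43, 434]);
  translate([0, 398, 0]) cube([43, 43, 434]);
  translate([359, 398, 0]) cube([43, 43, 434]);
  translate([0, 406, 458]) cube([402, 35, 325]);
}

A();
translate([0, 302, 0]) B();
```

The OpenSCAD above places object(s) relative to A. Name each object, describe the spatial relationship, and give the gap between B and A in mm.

A is a bookshelf. B is a chair. The chair is on the floor beside the bookshelf on its +y side. The gap between the chair and the bookshelf is 60 mm.

The chair's nearest face is 60 mm from the bookshelf's +y face.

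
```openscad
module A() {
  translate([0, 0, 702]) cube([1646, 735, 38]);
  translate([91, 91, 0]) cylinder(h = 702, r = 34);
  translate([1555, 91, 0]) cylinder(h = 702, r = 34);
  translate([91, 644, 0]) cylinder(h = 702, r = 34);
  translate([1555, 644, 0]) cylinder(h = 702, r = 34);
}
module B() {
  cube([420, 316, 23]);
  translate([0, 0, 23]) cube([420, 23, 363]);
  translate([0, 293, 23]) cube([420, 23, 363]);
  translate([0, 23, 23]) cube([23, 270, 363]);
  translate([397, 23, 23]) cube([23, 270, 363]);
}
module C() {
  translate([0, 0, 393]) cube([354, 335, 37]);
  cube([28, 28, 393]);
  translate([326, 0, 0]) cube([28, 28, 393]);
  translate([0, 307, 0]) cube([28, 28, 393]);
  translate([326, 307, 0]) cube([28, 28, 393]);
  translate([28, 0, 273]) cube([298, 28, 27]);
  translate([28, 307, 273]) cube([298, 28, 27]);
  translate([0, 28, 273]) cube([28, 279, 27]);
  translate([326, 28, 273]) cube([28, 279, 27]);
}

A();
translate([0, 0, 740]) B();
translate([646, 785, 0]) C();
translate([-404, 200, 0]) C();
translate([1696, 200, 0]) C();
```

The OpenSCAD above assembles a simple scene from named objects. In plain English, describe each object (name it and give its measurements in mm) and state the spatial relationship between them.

A is a rectangular dining table. The top is 1646×735×38 mm with its upper surface at z = 740 mm. It stands on four round legs of 68 mm diameter, each leg's bounding box inset 57 mm from the nearest pair of top edges, running from the floor to the underside of the top.

B is an open-topped rectangular box: outside dimensions 420×316×386 mm, with a uniform wall and base thickness of 23 mm. The base is a full 420×316 slab on the floor; four walls sit on top of the base. The front and back walls (the −y and +y sides) span the full width; the two side walls fit between them.

C is a four-legged stool. The seat is 354×335 mm, 37 mm thick, top at z = 430 mm. It stands on four square legs, each 28×28 mm in cross-section, from z = 0 to the seat underside, each flush with a corner of the seat. Four stretchers, 28 mm wide and 27 mm tall, connect adjacent legs with their undersides at z = 273 mm, each running between the inner faces of the legs it joins and aligned with the legs' outer faces on the other axis.

The open box is on top of the table. Three stools sit around the table at the +y, −x, +x sides.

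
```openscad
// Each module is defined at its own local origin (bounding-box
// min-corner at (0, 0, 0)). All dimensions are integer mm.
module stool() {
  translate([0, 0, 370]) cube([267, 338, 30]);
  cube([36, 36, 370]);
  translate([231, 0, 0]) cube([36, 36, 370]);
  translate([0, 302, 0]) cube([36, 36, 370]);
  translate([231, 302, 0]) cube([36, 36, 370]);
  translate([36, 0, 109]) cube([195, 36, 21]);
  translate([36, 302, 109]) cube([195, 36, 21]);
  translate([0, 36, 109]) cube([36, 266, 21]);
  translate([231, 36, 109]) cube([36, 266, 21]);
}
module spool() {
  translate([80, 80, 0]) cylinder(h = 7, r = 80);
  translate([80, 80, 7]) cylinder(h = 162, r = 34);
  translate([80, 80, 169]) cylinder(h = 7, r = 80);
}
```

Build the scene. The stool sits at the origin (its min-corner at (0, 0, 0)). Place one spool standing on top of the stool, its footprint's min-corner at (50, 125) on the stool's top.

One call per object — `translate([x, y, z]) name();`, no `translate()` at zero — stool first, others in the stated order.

stool();
translate([50, 125, 400]) spool();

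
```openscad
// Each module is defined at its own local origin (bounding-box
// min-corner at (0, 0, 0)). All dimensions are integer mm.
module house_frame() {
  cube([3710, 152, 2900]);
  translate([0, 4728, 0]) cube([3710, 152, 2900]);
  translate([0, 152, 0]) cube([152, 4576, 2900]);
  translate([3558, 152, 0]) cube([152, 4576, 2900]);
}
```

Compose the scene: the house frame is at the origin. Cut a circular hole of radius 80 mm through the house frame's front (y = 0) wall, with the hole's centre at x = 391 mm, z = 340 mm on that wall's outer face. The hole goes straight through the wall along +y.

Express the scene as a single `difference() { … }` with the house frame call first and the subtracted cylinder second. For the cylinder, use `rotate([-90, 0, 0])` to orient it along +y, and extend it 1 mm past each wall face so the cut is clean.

difference() {
  house_frame();
  translate([391, -1, 340]) rotate([-90, 0, 0]) cylinder(h = 154, r = 80);
}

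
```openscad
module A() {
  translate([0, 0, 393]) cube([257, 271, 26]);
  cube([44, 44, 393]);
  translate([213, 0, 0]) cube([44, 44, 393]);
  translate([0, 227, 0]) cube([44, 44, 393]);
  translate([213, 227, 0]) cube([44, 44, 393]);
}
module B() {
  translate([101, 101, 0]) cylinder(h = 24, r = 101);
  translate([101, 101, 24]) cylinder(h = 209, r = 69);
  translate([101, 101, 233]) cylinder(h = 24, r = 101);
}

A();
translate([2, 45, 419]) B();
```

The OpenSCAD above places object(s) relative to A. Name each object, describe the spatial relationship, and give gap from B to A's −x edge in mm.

A is a stool. B is a spool. The spool is on top of the stool. The gap from the spool to the stool's −x edge is 2 mm.

The spool's min-x is at 2; the stool's min-x is 0; gap = 2 mm.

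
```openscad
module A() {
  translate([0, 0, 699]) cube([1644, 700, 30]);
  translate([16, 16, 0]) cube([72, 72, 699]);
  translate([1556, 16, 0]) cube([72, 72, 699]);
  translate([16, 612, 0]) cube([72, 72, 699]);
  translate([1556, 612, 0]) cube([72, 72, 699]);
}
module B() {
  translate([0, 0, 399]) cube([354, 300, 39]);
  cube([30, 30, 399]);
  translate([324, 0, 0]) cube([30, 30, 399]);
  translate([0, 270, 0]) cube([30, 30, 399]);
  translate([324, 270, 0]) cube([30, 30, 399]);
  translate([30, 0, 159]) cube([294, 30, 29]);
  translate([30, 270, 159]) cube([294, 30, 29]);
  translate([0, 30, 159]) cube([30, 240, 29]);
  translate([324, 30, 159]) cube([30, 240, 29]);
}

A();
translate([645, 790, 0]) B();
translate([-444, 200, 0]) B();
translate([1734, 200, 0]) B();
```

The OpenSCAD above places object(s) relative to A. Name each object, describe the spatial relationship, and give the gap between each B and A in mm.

Each stool's nearest face is 90 mm from the table's bounding box.

A is a table. B is a stool. Three stools sit around the table at the +y, −x, +x sides. The gap between each stool and the table is 90 mm.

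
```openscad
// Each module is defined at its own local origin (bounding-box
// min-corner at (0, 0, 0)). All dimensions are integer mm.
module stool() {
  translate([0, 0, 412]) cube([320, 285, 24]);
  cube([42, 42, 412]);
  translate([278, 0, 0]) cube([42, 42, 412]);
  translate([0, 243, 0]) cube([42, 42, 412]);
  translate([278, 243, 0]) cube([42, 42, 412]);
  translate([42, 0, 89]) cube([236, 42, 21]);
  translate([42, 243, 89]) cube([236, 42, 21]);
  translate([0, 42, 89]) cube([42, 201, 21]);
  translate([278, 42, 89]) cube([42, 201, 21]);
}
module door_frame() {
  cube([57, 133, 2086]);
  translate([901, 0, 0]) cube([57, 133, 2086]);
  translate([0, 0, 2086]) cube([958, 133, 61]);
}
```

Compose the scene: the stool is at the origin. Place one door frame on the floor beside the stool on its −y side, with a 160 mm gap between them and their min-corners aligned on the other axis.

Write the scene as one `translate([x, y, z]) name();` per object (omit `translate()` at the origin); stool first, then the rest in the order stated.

stool();
translate([0, -293, 0]) door_frame();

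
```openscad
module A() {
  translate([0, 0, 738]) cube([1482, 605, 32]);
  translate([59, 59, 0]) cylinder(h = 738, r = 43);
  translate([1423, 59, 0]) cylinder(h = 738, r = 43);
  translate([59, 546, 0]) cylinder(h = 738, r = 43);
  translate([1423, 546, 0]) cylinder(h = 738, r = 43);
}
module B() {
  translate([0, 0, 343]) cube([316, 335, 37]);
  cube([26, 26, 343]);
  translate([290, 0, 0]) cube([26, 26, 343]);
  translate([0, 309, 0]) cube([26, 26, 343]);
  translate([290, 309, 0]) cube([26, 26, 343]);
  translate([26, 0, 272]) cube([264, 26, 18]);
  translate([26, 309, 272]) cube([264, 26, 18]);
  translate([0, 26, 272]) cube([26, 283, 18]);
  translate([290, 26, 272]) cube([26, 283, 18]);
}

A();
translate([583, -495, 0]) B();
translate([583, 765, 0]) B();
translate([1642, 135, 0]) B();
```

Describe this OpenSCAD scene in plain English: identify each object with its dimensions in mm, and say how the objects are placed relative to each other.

A is a table with a 1482×605 mm rectangular top, 32 mm thick, top surface at z = 770 mm, supported by four round legs of 86 mm diameter, each leg's bounding box inset 16 mm from the nearest pair of top edges, running from the floor.

B is a four-legged stool. The seat is a 316×335×37 mm slab whose top surface is at z = 380 mm; four square legs, each 26×26 mm in cross-section, run from the floor (z = 0) to the underside of the seat, each flush with a corner of the seat. Four stretchers, 26 mm wide and 18 mm tall, connect adjacent legs with their undersides at z = 272 mm, each running between the inner faces of the legs it joins and aligned with the legs' outer faces on the other axis.

Three stools sit around the table at the −y, +y, +x sides.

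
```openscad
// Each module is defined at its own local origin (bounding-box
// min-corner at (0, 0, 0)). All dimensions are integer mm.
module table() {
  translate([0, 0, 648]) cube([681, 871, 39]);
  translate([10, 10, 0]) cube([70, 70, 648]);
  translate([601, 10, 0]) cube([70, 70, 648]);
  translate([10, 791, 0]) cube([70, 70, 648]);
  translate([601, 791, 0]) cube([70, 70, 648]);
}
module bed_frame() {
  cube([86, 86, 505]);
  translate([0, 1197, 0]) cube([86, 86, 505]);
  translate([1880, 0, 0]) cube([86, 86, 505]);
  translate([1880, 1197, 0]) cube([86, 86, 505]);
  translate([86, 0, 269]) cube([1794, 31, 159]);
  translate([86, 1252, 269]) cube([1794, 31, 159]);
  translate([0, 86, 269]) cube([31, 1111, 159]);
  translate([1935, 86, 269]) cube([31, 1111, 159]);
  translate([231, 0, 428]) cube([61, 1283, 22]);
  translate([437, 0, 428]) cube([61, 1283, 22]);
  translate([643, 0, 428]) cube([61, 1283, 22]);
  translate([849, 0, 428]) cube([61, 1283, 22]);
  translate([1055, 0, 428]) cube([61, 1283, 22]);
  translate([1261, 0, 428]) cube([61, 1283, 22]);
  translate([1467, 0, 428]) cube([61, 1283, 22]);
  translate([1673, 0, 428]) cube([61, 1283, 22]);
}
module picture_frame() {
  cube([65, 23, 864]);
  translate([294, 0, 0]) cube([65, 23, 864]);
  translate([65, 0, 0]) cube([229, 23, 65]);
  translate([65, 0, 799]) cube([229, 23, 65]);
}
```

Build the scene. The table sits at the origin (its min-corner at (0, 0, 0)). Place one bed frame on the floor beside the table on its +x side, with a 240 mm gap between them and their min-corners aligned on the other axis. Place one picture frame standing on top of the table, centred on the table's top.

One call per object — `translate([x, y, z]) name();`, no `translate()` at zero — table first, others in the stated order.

table();
translate([921, 0, 0]) bed_frame();
translate([161, 424, 687]) picture_frame();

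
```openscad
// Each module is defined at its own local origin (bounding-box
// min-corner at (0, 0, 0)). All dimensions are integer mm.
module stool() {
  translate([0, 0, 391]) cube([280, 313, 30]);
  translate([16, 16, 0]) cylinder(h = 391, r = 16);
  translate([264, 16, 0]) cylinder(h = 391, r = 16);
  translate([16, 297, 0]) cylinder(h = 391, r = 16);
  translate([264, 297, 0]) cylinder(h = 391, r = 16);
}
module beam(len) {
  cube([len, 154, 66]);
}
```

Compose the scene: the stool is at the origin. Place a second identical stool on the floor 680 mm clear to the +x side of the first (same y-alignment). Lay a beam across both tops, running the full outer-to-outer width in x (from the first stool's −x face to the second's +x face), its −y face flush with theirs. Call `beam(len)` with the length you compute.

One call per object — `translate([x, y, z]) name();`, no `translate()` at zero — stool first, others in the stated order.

stool();
translate([960, 0, 0]) stool();
translate([0, 0, 421]) beam(1240);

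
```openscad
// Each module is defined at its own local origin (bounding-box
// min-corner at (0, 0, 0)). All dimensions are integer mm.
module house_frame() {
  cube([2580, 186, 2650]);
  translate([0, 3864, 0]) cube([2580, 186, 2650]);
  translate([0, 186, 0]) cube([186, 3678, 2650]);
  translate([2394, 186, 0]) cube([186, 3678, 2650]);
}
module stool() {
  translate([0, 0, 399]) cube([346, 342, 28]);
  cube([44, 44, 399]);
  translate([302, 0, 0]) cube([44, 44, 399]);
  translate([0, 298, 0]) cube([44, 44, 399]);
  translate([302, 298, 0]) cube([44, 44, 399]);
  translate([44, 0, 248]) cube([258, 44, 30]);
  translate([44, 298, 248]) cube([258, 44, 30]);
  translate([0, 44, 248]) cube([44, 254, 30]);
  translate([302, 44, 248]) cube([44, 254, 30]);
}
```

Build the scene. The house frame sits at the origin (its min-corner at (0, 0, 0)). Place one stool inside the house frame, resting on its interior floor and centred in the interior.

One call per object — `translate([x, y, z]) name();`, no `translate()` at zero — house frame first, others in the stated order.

house_frame();
translate([1117, 1854, 0]) stool();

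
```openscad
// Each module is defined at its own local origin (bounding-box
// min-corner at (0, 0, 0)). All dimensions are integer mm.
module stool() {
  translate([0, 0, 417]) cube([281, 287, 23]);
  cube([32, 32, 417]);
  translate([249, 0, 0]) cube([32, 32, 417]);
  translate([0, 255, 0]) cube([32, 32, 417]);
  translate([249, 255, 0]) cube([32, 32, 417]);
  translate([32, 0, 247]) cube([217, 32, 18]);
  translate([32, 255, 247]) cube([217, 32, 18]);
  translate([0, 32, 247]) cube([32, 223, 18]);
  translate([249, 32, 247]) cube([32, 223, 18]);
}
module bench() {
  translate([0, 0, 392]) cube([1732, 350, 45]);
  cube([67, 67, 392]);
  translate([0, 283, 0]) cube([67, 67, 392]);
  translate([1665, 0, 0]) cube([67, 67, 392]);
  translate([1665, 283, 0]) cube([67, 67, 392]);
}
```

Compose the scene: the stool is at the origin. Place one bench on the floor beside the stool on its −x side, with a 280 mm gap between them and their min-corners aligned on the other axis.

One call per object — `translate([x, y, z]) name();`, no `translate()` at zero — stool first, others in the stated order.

stool();
translate([-2012, 0, 0]) bench();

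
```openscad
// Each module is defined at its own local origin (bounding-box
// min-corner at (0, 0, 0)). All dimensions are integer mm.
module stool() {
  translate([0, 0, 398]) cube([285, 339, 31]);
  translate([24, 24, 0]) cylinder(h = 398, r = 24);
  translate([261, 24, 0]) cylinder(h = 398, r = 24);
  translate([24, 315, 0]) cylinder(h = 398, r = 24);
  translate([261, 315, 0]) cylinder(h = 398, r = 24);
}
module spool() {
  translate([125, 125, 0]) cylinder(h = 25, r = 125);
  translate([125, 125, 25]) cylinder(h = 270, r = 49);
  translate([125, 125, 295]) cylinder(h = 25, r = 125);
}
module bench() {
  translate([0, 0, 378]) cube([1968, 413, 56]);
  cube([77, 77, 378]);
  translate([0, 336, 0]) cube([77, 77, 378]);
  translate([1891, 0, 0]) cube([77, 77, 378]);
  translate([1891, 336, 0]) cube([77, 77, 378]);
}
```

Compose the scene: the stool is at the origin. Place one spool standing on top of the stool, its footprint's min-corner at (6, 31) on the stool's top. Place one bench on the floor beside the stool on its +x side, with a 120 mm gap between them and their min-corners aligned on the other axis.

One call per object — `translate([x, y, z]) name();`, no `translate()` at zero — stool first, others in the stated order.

stool();
translate([6, 31, 429]) spool();
translate([405, 0, 0]) bench();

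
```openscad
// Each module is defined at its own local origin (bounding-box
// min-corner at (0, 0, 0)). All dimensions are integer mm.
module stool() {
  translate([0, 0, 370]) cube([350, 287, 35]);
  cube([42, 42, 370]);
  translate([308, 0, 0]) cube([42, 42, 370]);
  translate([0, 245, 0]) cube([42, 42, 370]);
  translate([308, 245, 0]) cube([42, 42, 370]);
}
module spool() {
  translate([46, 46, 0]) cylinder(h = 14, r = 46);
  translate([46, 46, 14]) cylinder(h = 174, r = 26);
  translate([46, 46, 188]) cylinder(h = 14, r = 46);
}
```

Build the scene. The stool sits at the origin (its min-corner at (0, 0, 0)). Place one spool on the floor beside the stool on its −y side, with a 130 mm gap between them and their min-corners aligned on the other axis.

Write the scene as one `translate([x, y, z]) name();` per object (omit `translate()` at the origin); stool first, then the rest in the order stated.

stool();
translate([0, -222, 0]) spool();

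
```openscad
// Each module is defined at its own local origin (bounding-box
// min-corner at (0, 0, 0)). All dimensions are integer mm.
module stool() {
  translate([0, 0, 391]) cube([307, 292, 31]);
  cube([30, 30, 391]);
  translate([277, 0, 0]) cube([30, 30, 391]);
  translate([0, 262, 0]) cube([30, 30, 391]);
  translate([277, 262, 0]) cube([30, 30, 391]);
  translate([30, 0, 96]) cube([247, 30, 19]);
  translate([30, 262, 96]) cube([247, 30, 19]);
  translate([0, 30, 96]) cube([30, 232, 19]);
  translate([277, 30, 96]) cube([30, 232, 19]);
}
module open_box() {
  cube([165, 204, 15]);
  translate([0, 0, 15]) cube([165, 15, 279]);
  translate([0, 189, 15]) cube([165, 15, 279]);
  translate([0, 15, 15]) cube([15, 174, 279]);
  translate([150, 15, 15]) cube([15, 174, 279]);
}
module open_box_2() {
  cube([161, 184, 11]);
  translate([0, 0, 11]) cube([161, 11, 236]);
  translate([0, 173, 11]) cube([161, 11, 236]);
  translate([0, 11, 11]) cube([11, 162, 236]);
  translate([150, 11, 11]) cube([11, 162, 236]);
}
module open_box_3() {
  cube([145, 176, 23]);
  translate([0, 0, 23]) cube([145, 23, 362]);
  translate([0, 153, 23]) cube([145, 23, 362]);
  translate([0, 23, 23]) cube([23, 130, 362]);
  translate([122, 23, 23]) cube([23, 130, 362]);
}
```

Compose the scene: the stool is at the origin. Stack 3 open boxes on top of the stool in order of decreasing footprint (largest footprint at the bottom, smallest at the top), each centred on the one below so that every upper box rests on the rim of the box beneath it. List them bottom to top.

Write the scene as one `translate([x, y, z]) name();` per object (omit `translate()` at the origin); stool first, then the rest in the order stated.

stool();
translate([71, 44, 422]) open_box();
translate([73, 54, 716]) open_box_2();
translate([81, 58, 963]) open_box_3();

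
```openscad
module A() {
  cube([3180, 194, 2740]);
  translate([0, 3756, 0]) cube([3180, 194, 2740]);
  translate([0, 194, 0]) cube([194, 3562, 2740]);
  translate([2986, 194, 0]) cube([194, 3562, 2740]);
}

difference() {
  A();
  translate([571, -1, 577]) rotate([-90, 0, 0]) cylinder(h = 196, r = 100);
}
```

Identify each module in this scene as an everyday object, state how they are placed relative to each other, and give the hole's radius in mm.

A is a house frame. The house frame has a circular hole through its front wall. The hole's radius is 100 mm.

The subtracted cylinder has r = 100 mm.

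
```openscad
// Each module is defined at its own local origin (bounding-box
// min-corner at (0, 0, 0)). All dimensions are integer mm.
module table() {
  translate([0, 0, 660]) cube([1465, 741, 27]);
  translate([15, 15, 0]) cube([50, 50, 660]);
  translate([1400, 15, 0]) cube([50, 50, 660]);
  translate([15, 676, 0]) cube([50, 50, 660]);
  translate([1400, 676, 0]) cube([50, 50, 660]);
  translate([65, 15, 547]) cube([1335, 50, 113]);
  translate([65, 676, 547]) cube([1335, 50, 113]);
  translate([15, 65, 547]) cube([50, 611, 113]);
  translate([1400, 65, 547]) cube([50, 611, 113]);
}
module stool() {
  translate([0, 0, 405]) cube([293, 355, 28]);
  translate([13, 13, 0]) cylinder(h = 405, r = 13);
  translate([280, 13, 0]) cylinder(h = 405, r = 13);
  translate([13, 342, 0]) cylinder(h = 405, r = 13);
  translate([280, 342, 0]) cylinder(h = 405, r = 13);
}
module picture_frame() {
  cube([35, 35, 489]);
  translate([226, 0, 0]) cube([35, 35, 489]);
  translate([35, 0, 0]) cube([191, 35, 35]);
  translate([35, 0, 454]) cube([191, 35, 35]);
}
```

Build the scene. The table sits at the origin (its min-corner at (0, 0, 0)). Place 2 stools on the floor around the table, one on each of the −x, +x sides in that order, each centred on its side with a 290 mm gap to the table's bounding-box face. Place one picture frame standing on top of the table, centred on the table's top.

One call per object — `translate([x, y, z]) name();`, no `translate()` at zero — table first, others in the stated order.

table();
translate([-583, 193, 0]) stool();
translate([1755, 193, 0]) stool();
translate([602, 353, 687]) picture_frame();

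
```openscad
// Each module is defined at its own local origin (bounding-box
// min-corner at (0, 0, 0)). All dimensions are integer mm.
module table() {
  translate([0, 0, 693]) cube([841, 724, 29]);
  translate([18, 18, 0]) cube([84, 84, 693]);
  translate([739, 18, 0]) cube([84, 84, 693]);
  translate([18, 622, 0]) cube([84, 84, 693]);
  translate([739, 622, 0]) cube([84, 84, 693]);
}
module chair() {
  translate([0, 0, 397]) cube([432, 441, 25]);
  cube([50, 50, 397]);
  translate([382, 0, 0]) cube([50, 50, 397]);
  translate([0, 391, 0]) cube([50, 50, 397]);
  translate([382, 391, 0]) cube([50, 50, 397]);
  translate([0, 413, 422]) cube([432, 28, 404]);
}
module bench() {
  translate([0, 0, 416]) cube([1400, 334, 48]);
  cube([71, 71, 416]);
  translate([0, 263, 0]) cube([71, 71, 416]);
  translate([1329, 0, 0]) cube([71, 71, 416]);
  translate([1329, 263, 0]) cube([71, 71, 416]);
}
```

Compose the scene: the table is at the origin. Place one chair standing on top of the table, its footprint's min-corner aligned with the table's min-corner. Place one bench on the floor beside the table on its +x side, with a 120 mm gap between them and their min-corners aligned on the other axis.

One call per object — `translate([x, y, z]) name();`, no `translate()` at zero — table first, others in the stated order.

table();
translate([0, 0, 722]) chair();
translate([961, 0, 0]) bench();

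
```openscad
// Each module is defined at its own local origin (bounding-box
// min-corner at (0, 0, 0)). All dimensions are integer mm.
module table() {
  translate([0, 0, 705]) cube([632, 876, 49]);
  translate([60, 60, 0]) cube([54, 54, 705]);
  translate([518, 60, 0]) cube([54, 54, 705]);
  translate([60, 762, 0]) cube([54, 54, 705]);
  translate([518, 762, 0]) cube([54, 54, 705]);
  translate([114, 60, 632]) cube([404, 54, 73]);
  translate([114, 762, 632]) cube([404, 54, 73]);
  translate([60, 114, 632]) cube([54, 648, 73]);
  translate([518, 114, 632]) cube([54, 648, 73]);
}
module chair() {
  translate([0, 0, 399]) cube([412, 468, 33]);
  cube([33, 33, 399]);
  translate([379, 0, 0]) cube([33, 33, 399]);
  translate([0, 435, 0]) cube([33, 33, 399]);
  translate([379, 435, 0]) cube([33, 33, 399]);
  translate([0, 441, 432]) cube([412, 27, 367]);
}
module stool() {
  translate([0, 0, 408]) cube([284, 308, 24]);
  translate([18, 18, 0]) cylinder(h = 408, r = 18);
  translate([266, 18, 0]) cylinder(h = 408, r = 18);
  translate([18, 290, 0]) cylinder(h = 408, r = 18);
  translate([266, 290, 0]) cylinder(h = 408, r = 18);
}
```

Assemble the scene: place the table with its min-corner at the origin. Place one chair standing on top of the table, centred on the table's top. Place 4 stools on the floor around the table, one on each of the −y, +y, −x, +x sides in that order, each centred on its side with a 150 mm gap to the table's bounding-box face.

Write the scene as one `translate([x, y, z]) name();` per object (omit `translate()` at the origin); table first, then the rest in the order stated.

table();
translate([110, 204, 754]) chair();
translate([174, -458, 0]) stool();
translate([174, 1026, 0]) stool();
translate([-434, 284, 0]) stool();
translate([782, 284, 0]) stool();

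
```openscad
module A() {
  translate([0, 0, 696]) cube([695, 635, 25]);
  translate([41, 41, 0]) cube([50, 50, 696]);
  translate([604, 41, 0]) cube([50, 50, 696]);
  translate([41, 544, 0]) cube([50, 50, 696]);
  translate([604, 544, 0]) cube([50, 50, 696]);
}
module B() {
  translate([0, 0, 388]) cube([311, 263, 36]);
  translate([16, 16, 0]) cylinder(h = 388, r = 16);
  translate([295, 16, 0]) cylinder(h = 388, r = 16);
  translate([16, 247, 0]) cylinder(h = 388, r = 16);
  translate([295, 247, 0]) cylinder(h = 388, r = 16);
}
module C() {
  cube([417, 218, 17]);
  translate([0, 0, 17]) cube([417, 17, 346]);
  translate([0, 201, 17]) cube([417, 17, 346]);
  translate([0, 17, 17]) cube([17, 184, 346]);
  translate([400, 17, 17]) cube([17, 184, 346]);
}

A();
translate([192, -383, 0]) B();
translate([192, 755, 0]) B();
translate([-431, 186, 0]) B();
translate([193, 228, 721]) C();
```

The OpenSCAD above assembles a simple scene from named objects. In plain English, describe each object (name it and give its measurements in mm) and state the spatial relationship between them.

A is a rectangular dining table. The top is 695×635×25 mm with its upper surface at z = 721 mm. It stands on four 50×50 mm square legs, each inset 41 mm from the nearest pair of top edges, running from the floor to the underside of the top.

B is a simple wooden stool: a rectangular seat 311 mm (x) by 263 mm (y), 36 mm thick, top face at z = 424 mm, on four round legs, each 32 mm in diameter. The legs rest on z = 0, each leg's axis is inset half a diameter from the nearest pair of seat edges (so the leg's bounding box is flush with the corner).

C is an open-topped rectangular box: outside dimensions 417×218×363 mm, with a uniform wall and base thickness of 17 mm. The base is a full 417×218 slab on the floor; four walls sit on top of the base. The front and back walls (the −y and +y sides) span the full width; the two side walls fit between them.

Three stools sit around the table at the −y, +y, −x sides. The open box is on top of the table.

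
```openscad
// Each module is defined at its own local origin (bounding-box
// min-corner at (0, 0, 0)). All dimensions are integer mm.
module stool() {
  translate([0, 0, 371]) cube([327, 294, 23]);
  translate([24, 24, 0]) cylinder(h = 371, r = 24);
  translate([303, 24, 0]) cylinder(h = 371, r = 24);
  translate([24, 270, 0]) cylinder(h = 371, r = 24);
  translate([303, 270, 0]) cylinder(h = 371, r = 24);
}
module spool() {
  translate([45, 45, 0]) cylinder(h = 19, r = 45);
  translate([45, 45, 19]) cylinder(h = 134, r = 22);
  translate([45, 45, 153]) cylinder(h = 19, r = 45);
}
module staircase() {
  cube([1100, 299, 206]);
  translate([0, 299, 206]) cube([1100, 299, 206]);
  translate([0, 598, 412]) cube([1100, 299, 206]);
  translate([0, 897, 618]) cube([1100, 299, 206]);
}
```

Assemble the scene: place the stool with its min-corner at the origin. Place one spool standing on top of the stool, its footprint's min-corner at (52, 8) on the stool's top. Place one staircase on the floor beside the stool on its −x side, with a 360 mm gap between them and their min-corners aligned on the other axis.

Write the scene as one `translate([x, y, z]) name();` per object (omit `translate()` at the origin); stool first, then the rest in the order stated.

stool();
translate([52, 8, 394]) spool();
translate([-1460, 0, 0]) staircase();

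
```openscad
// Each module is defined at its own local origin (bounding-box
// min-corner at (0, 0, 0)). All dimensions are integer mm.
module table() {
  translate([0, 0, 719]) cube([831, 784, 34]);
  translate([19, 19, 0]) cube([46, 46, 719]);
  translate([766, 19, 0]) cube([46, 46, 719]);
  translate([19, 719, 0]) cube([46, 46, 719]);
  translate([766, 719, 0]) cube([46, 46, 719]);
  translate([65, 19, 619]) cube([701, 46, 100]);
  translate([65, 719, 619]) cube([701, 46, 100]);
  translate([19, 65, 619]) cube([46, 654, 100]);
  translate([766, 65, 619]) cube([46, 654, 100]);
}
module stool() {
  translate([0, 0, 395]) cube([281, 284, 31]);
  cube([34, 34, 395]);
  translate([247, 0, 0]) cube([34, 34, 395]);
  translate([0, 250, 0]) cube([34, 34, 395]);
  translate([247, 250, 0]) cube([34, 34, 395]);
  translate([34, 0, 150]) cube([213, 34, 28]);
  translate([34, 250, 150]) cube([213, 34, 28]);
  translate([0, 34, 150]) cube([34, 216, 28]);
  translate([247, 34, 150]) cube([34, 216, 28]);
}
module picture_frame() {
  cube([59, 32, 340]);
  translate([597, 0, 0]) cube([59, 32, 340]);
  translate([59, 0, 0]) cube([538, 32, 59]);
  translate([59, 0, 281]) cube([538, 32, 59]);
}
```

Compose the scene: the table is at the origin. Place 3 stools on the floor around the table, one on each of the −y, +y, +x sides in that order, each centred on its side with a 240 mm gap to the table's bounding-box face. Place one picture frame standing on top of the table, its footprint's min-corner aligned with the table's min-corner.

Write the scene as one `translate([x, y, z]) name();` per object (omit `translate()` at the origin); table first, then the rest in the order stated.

table();
translate([275, -524, 0]) stool();
translate([275, 1024, 0]) stool();
translate([1071, 250, 0]) stool();
translate([0, 0, 753]) picture_frame();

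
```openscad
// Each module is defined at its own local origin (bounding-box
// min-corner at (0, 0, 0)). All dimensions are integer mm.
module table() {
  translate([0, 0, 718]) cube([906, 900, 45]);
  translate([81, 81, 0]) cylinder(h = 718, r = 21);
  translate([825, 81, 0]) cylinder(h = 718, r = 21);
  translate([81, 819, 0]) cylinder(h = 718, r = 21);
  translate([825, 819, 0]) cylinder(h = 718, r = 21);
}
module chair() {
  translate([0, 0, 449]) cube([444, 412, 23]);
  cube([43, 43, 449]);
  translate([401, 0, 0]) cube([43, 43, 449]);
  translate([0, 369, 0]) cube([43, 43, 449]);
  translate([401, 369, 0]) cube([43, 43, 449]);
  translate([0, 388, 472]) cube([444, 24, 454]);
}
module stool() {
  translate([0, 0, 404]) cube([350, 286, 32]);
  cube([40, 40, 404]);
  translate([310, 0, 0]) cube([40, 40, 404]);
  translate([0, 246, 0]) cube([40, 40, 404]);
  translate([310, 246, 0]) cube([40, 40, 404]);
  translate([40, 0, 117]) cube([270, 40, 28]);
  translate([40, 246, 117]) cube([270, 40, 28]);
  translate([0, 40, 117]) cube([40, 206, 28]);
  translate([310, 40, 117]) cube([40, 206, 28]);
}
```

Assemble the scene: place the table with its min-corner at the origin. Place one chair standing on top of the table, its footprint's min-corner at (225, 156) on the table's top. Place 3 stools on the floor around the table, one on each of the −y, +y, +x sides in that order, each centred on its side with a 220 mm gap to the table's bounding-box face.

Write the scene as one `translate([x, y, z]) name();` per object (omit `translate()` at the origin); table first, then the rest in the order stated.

table();
translate([225, 156, 763]) chair();
translate([278, -506, 0]) stool();
translate([278, 1120, 0]) stool();
translate([1126, 307, 0]) stool();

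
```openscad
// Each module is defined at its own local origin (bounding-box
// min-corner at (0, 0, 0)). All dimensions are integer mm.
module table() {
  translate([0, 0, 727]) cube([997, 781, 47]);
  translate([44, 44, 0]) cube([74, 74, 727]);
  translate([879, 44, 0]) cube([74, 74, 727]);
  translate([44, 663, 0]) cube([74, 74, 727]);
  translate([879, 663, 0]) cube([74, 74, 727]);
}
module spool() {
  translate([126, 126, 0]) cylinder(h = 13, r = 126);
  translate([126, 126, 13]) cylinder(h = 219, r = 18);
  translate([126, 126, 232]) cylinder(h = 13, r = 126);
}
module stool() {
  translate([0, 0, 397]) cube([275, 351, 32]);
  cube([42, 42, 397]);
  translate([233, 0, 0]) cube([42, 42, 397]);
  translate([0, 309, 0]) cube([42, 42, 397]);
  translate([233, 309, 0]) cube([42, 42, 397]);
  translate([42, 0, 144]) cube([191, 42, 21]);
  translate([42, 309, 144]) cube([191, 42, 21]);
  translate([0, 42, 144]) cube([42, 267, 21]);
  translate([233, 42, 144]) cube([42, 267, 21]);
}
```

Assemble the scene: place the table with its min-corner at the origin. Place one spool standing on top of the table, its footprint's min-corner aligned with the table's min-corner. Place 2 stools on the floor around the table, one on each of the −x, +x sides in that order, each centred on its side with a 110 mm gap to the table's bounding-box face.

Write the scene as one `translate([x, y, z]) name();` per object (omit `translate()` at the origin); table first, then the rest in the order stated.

table();
translate([0, 0, 774]) spool();
translate([-385, 215, 0]) stool();
translate([1107, 215, 0]) stool();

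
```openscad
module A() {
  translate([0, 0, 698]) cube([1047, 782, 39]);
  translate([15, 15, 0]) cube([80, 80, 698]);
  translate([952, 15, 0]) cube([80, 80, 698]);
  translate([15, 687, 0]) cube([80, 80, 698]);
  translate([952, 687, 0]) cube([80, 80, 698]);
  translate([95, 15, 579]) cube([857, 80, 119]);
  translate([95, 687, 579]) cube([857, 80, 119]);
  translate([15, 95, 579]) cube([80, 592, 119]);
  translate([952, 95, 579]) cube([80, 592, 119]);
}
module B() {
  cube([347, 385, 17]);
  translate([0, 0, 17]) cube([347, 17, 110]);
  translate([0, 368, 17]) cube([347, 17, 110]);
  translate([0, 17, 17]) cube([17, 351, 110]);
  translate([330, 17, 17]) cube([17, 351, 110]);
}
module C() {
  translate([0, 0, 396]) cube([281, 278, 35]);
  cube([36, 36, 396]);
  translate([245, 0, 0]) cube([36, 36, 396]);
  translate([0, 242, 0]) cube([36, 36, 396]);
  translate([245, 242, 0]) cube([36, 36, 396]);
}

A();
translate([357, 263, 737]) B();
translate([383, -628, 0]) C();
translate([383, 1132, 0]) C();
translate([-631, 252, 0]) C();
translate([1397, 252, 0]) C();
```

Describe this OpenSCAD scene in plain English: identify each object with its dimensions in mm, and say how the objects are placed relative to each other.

A is a table with a 1047×782 mm rectangular top, 39 mm thick, top surface at z = 737 mm, supported by four 80×80 mm square legs, each inset 15 mm from the nearest pair of top edges, running from the floor. Four apron rails, 80 mm thick and 119 mm tall, run between adjacent legs with their top edges flush with the underside of the top and their outer faces flush with the legs' outer faces.

B is an open storage box with external size 347×385×127 mm and wall thickness 17 mm (the base is also 17 mm thick). The base covers the whole footprint; the four walls stand on the base, with the y-facing walls full-width and the x-facing walls fitting between their inner faces.

C is a simple wooden stool: a rectangular seat 281 mm (x) by 278 mm (y), 35 mm thick, top face at z = 431 mm, on four square legs, each 36×36 mm in cross-section. The legs rest on z = 0, each flush with a corner of the seat.

The open box is on top of the table. Four stools sit around the table at the −y, +y, −x, +x sides.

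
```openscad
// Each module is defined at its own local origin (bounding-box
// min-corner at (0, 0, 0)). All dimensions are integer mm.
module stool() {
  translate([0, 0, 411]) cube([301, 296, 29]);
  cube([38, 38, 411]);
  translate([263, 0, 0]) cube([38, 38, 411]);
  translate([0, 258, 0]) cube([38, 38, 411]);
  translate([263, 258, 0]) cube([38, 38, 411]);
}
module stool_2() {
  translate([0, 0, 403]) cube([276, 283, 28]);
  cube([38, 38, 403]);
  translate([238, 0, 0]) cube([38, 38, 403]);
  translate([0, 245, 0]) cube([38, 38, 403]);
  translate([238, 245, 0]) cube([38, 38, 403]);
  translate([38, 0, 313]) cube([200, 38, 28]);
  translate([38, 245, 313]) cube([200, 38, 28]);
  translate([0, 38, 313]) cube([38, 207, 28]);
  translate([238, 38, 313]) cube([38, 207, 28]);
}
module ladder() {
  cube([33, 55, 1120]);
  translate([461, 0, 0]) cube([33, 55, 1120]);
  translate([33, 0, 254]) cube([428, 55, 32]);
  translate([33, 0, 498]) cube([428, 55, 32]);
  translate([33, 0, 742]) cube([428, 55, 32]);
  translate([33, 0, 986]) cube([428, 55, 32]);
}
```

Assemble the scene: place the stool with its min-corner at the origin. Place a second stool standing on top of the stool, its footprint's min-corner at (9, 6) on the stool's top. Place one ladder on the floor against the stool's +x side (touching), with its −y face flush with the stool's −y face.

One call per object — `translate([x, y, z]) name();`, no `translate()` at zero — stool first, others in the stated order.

stool();
translate([9, 6, 440]) stool_2();
translate([301, 0, 0]) ladder();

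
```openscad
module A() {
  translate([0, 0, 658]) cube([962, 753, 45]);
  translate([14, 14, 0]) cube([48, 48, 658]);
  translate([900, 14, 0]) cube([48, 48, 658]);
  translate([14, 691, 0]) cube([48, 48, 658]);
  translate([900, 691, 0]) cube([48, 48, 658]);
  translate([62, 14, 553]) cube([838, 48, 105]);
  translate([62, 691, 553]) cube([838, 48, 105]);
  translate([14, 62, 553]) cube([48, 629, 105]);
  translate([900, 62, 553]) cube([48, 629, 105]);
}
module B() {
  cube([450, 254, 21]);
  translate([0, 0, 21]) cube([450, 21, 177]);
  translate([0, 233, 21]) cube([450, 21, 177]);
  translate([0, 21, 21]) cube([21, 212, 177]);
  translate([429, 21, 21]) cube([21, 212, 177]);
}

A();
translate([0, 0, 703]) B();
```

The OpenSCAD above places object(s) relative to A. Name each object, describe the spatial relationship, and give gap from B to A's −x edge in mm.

The open box's min-x is at 0; the table's min-x is 0; gap = 0 mm.

A is a table. B is an open box. The open box is on top of the table. The gap from the open box to the table's −x edge is 0 mm.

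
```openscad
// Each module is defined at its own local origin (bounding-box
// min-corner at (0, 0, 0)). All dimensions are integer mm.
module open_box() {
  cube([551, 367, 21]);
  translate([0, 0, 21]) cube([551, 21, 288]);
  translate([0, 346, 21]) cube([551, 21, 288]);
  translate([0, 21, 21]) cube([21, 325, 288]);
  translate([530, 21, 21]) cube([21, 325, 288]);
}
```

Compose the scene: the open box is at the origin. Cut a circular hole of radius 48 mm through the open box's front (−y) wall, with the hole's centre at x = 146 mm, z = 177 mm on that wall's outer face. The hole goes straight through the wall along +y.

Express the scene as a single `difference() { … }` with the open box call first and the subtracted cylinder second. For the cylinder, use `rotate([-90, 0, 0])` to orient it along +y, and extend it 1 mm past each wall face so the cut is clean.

difference() {
  open_box();
  translate([146, -1, 177]) rotate([-90, 0, 0]) cylinder(h = 23, r = 48);
}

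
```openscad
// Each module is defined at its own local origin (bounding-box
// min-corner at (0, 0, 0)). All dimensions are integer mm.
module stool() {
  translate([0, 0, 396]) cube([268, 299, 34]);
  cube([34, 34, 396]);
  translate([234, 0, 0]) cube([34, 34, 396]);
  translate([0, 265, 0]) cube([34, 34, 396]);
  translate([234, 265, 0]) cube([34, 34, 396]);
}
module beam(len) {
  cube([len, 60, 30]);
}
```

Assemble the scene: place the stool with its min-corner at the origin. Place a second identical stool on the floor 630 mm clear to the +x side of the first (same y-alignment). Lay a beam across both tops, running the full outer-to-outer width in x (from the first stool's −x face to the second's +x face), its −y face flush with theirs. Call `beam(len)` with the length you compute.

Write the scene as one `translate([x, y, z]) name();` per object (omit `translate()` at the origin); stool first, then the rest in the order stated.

stool();
translate([898, 0, 0]) stool();
translate([0, 0, 430]) beam(1166);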